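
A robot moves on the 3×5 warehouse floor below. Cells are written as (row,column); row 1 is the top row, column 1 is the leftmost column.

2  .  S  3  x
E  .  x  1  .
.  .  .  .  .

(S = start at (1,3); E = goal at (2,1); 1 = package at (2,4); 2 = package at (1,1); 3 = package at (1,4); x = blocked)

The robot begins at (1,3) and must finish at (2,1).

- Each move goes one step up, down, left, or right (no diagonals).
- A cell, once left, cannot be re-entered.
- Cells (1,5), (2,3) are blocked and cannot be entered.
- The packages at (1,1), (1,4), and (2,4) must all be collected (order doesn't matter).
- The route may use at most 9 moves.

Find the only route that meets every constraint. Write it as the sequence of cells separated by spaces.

(1,3) (1,4) (2,4) (3,4) (3,3) (3,2) (2,2) (1,2) (1,1) (2,1)

The 9-move cap with required stops at (1,1), (1,4), (2,4) leaves no slack for detours.
Route from (1,3): right 1 to (1,4), down 2 to (3,4), left 2 to (3,2), up 2 to (1,2), left 1 to (1,1), down 1 to (2,1) — 9 moves in all.
Check: all required cells visited; 9 ≤ 9 moves.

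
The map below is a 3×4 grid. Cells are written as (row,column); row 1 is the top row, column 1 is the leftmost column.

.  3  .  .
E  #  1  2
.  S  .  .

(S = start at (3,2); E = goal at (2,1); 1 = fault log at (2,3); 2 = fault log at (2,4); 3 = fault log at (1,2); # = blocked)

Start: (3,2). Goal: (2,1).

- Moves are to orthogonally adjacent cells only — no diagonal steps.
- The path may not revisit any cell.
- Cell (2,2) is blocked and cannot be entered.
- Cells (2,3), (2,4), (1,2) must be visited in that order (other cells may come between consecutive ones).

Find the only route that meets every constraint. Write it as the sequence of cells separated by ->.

The waypoints must appear in the order (2,3), (2,4), (1,2), with no cell reused.
Route from (3,2): right to (3,3), up to (2,3), right to (2,4), up to (1,4), 3× left (reaching (1,1)), down to (2,1) — 8 moves in all.
Check: order respected (1 at step 2, 2 at step 3, 3 at step 6).

(3,2) -> (3,3) -> (2,3) -> (2,4) -> (1,4) -> (1,3) -> (1,2) -> (1,1) -> (2,1)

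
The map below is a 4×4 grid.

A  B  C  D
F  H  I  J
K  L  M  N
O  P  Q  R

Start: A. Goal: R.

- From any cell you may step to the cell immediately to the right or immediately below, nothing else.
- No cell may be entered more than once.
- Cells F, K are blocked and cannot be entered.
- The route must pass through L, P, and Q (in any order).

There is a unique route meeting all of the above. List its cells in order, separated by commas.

Moves only go right or down, so the column and row indices never decrease.
Route from A: right to B, 3× down (reaching P), 2× right (reaching R) — 6 moves in all.
Check: all required cells visited.

A, B, H, L, P, Q, R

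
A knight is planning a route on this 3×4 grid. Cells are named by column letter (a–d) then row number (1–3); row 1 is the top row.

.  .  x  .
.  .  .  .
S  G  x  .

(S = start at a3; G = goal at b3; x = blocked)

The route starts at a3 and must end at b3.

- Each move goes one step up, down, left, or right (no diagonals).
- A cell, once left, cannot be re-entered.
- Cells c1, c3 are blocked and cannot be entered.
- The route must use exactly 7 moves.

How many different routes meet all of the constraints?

0

Need simple routes of exactly 7 moves from a3 to b3 (Manhattan distance 1, so 3 moves are spent on a detour and 3 undoing it).
No route satisfies every constraint, so the count is 0.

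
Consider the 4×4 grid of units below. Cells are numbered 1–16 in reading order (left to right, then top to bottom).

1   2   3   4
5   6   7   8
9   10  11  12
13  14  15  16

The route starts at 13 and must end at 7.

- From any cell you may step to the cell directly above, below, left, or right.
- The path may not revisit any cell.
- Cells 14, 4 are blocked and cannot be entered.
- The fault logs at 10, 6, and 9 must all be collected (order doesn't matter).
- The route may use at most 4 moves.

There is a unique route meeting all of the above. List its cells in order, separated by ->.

Any route must reach 10, 6, and 9 and still end at 7 within 4 moves, so the order of the required stops is forced.
Route from 13: up to 9, right to 10, up to 6, right to 7 — 4 moves in all.
Check: all required cells visited; 4 ≤ 4 moves.

13 -> 9 -> 10 -> 6 -> 7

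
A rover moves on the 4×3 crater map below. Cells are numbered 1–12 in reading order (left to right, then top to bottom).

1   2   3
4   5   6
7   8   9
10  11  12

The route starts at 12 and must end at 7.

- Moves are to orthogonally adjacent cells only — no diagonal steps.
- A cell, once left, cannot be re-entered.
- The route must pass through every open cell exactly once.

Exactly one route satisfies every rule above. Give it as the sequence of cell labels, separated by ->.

Need to visit all 12 open cells exactly once, starting at 12 and ending at 7.
Cell 1 has only two open neighbours (4 and 2), so the path must pass straight through it: one of those is the cell it's entered from and the other is where it exits.
Route from 12: 3× up (reaching 3), 2× left (reaching 1), down to 4, right to 5, 2× down (reaching 11), left to 10, up to 7 — 11 moves in all.
Check: all 12 open cells covered.

12 -> 9 -> 6 -> 3 -> 2 -> 1 -> 4 -> 5 -> 8 -> 11 -> 10 -> 7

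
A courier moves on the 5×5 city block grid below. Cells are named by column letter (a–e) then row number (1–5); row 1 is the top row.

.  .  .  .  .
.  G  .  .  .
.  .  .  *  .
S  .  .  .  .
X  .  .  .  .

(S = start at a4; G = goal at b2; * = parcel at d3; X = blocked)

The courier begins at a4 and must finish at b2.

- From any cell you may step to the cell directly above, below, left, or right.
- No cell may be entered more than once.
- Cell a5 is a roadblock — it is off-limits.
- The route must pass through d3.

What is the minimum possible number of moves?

7

Any route passes through d3 somewhere between a4 and b2. Summing Manhattan distances along the two legs (a4 → d3 → b2) gives a lower bound of 4 + 3 = 7 moves.
A route of 7 moves achieves this: a4 → a3 → b3 → c3 → d3 → d2 → c2 → b2.
Since 7 matches the lower bound, it is optimal.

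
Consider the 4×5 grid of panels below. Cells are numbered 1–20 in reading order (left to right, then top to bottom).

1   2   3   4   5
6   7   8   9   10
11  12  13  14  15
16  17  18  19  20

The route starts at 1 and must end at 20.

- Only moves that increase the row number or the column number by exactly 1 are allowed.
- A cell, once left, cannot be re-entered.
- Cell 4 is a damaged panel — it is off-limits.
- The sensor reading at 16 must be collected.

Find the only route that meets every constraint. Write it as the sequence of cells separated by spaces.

1 6 11 16 17 18 19 20

Moves only go right or down, so the column and row indices never decrease.
Route from 1: down 3 to 16, right 4 to 20 — 7 moves in all.
Check: all required cells visited.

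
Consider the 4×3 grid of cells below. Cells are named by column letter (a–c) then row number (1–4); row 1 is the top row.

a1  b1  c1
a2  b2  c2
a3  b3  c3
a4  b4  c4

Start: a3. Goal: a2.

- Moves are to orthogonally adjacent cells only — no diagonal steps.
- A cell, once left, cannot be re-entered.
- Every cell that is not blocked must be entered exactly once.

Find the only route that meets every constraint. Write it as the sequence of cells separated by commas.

Need to visit all 12 open cells exactly once, starting at a3 and ending at a2.
Cell c4 has only two open neighbours (c3 and b4), so the path must pass straight through it: one of those is the cell it's entered from and the other is where it exits.
Route from a3: down 1 to a4, right 2 to c4, up 1 to c3, left 1 to b3, up 1 to b2, right 1 to c2, up 1 to c1, left 2 to a1, down 1 to a2 — 11 moves in all.
Check: all 12 open cells covered.

a3, a4, b4, c4, c3, b3, b2, c2, c1, b1, a1, a2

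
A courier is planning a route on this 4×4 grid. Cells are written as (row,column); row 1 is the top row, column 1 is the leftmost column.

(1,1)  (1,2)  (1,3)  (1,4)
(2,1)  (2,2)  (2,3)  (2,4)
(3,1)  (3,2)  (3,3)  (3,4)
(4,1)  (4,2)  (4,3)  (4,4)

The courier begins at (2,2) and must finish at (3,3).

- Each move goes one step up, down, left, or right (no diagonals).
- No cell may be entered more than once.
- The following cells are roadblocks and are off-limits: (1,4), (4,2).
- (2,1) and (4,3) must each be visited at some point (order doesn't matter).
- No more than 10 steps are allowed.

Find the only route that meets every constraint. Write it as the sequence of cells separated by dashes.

The 10-move cap with required stops at (2,1), (4,3) leaves no slack for detours.
Route from (2,2): left 1 to (2,1), up 1 to (1,1), right 2 to (1,3), down 1 to (2,3), right 1 to (2,4), down 2 to (4,4), left 1 to (4,3), up 1 to (3,3) — 10 moves in all.
Check: all required cells visited; 10 ≤ 10 moves.

(2,2) - (2,1) - (1,1) - (1,2) - (1,3) - (2,3) - (2,4) - (3,4) - (4,4) - (4,3) - (3,3)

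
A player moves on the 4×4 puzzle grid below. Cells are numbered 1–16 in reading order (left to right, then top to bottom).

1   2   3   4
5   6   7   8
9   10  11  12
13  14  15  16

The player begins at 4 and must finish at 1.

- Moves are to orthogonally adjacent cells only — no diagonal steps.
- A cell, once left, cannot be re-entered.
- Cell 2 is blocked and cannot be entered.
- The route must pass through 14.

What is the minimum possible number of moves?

9

Any route passes through 14 somewhere between 4 and 1. Summing Manhattan distances along the two legs (4 → 14 → 1) gives a lower bound of 5 + 4 = 9 moves.
A route of 9 moves achieves this: 4 → 8 → 12 → 16 → 15 → 14 → 10 → 6 → 5 → 1.
Since 9 matches the lower bound, it is optimal.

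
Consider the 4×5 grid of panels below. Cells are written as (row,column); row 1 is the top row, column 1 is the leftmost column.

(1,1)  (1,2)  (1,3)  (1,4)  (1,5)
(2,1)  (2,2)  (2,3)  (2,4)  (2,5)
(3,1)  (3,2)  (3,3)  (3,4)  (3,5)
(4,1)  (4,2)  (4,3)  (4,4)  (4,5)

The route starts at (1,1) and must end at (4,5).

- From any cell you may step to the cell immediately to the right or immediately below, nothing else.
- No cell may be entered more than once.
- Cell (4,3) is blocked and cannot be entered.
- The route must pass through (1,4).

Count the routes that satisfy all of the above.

4

A right/down-only route from (1,1) to (4,5) makes exactly 3 down-moves and 4 right-moves in some order.
With no other constraints that would be C(7,3) = 35 routes.
Split at (1,4) and multiply the segment counts (each segment already excludes blocked cells): (1,1)→(1,4): 1; (1,4)→(4,5): 4; product = 4.
That gives 4 routes.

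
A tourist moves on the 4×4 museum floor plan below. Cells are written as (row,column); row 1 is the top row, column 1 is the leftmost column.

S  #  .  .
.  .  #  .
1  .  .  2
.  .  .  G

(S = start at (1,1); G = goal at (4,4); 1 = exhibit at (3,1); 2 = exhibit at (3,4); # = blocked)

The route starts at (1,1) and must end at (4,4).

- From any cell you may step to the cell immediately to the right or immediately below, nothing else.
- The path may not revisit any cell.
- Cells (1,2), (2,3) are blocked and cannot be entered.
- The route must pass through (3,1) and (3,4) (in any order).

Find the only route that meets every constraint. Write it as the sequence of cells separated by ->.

(1,1) -> (2,1) -> (3,1) -> (3,2) -> (3,3) -> (3,4) -> (4,4)

Moves only go right or down, so the column and row indices never decrease.
Route from (1,1): 2× down (reaching (3,1)), 3× right (reaching (3,4)), down to (4,4) — 6 moves in all.
Check: all required cells visited.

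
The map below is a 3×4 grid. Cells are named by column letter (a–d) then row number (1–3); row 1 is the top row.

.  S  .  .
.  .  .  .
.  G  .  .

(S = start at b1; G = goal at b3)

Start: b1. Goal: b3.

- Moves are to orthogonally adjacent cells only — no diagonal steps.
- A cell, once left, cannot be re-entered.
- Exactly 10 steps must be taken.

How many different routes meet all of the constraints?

2

Need simple routes of exactly 10 moves from b1 to b3 (Manhattan distance 2, so 4 moves are spent on a detour and 4 undoing it).
Enumerating: b1 a1 a2 b2 c2 c1 d1 d2 d3 c3 b3 | b1 c1 d1 d2 d3 c3 c2 b2 a2 a3 b3.
That gives 2 routes.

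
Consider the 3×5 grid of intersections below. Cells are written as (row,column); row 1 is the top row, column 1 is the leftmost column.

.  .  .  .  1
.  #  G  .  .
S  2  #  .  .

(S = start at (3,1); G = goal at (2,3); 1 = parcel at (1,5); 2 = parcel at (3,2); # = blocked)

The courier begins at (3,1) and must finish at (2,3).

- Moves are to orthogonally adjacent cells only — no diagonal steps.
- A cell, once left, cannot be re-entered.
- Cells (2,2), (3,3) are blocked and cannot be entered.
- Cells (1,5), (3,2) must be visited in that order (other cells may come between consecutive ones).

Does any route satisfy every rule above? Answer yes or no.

(3,2) must be visited but has only one open neighbour ((3,1)), and it is neither the start nor the goal — the route would have to enter and leave through (3,1), re-entering it.

no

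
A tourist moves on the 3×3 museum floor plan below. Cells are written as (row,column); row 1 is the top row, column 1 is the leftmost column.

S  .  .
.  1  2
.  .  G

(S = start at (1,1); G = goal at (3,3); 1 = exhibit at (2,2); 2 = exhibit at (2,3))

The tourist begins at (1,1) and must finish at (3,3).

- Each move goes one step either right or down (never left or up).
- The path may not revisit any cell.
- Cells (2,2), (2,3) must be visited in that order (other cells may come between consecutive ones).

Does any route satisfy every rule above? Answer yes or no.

yes

One route that works: (1,1) → (2,1) → (2,2) → (2,3) → (3,3).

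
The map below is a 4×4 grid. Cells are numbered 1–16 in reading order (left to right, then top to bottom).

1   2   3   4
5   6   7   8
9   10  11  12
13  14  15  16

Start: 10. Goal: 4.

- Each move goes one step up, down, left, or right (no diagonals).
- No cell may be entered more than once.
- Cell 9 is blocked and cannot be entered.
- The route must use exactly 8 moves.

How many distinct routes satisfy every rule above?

Need simple routes of exactly 8 moves from 10 to 4 (Manhattan distance 4, so 2 moves are spent on a detour and 2 undoing it).
Branch systematically from the start, pruning whenever the remaining move budget drops below the Manhattan distance to 4 or differs from it in parity. Grouping the completions by first move — via 6: 3; via 14: 5; via 11: 3 — and summing: 3 + 5 + 3 = 11.
That gives 11 routes.

11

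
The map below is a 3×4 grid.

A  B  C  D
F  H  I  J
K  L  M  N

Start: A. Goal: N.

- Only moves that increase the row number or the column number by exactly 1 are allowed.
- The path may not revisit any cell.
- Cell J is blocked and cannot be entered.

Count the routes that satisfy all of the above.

6

A right/down-only route from A to N makes exactly 2 down-moves and 3 right-moves in some order.
With no other constraints that would be C(5,2) = 10 routes.
Subtract routes through each blocked cell (inclusion–exclusion for overlaps): − through J: 4 → 6.
That gives 6 routes.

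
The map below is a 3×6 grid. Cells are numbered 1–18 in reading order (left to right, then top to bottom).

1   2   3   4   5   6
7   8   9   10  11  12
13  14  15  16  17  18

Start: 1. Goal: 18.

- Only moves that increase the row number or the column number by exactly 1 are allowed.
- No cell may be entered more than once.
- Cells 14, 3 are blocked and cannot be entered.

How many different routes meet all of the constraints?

A right/down-only route from 1 to 18 makes exactly 2 down-moves and 5 right-moves in some order.
With no other constraints that would be C(7,2) = 21 routes.
Subtract routes through each blocked cell (inclusion–exclusion for overlaps): − through 3: 10 − through 14: 3 → 8.
That gives 8 routes.

8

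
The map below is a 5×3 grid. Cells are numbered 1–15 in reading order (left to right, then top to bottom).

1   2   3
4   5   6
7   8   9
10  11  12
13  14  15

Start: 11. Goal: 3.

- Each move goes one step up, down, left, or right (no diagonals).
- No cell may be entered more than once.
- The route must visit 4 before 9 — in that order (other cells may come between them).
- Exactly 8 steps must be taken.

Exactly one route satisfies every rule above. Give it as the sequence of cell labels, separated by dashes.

The waypoints must appear in the order 4, 9, with no cell reused.
Route from 11: left to 10, 2× up (reaching 4), right to 5, down to 8, right to 9, 2× up (reaching 3) — 8 moves in all.
Check: order respected (4 at step 3, 9 at step 6); 8 moves as required.

11 - 10 - 7 - 4 - 5 - 8 - 9 - 6 - 3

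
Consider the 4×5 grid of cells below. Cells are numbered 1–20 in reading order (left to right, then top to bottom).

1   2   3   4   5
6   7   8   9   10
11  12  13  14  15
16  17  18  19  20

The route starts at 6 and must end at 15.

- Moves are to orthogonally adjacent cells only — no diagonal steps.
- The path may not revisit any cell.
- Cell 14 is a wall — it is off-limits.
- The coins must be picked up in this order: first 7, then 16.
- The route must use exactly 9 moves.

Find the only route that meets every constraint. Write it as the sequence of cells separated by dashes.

6 - 7 - 12 - 11 - 16 - 17 - 18 - 19 - 20 - 15

The waypoints must appear in the order 7, 16, with no cell reused.
Route from 6: right to 7, down to 12, left to 11, down to 16, 4× right (reaching 20), up to 15 — 9 moves in all.
Check: order respected (7 at step 1, 16 at step 4); 9 moves as required.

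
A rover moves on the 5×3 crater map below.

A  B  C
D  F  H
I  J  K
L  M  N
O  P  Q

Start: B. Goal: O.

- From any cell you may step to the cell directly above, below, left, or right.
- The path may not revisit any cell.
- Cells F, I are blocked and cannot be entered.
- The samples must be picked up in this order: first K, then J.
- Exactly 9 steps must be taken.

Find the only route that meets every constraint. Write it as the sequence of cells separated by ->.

The waypoints must appear in the order K, J, with no cell reused.
Route from B: right 1 to C, down 2 to K, left 1 to J, down 1 to M, right 1 to N, down 1 to Q, left 2 to O — 9 moves in all.
Check: order respected (K at step 3, J at step 4); 9 moves as required.

B -> C -> H -> K -> J -> M -> N -> Q -> P -> O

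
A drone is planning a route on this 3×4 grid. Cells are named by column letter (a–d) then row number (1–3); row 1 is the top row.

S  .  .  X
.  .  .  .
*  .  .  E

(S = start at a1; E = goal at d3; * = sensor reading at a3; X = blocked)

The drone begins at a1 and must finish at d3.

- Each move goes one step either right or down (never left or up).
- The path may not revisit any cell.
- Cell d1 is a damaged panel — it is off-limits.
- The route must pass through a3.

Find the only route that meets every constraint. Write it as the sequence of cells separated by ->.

a1 -> a2 -> a3 -> b3 -> c3 -> d3

Moves only go right or down, so the column and row indices never decrease.
Route from a1: 2× down (reaching a3), 3× right (reaching d3) — 5 moves in all.
Check: all required cells visited.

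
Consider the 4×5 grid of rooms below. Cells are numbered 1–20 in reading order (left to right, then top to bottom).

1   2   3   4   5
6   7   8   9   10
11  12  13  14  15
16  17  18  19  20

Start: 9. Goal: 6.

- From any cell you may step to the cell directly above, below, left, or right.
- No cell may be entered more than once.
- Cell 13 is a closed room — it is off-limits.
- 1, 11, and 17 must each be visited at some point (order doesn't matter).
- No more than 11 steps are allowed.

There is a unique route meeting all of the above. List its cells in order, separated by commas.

The budget equals the shortest possible length, so every move has to be on a shortest route through the required cells.
Route from 9: 2× down (reaching 19), 3× left (reaching 16), up to 11, right to 12, 2× up (reaching 2), left to 1, down to 6 — 11 moves in all.
Check: all required cells visited; 11 ≤ 11 moves.

9, 14, 19, 18, 17, 16, 11, 12, 7, 2, 1, 6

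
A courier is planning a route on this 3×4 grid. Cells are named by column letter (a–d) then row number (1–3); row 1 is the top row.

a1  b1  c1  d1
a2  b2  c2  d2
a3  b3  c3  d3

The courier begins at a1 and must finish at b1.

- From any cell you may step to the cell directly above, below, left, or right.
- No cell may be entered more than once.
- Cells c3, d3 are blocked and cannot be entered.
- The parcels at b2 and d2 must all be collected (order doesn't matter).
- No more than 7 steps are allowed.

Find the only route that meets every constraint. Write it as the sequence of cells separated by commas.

a1, a2, b2, c2, d2, d1, c1, b1

The 7-move cap with required stops at b2, d2 leaves no slack for detours.
Route from a1: down 1 to a2, right 3 to d2, up 1 to d1, left 2 to b1 — 7 moves in all.
Check: all required cells visited; 7 ≤ 7 moves.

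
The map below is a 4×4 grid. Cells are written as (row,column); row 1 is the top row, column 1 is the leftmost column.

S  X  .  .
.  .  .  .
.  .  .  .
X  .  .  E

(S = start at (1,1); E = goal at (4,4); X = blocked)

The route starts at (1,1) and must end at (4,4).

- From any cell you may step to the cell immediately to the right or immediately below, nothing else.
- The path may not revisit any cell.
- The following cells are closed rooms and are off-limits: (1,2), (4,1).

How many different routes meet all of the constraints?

A right/down-only route from (1,1) to (4,4) makes exactly 3 down-moves and 3 right-moves in some order.
With no other constraints that would be C(6,3) = 20 routes.
Subtract routes through each blocked cell (inclusion–exclusion for overlaps): − through (1,2): 10 − through (4,1): 1 → 9.
That gives 9 routes.

9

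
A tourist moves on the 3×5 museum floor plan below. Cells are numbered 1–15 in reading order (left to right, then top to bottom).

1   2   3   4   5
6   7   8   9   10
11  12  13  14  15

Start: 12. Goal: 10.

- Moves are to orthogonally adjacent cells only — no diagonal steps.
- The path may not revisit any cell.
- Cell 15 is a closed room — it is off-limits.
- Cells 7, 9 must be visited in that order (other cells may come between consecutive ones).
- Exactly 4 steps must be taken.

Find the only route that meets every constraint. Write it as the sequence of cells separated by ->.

The waypoints must appear in the order 7, 9, with no cell reused.
Route from 12: up 1 to 7, right 3 to 10 — 4 moves in all.
Check: order respected (7 at step 1, 9 at step 3); 4 moves as required.

12 -> 7 -> 8 -> 9 -> 10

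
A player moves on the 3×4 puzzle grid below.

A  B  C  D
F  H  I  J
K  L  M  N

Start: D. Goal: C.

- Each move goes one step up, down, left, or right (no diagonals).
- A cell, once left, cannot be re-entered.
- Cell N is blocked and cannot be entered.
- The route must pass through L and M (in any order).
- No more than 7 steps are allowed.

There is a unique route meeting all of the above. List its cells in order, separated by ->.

D -> J -> I -> M -> L -> H -> B -> C

Any route must reach L and M and still end at C within 7 moves, so the order of the required stops is forced.
Route from D: down 1 to J, left 1 to I, down 1 to M, left 1 to L, up 2 to B, right 1 to C — 7 moves in all.
Check: all required cells visited; 7 ≤ 7 moves.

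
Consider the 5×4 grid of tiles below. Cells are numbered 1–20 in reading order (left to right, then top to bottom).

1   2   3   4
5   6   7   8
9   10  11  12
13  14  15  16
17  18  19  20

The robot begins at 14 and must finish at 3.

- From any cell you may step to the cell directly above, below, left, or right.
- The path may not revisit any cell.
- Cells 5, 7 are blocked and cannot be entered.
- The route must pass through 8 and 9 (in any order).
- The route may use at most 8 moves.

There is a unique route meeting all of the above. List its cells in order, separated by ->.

Any route must reach 8 and 9 and still end at 3 within 8 moves, so the order of the required stops is forced.
Route from 14: left 1 to 13, up 1 to 9, right 3 to 12, up 2 to 4, left 1 to 3 — 8 moves in all.
Check: all required cells visited; 8 ≤ 8 moves.

14 -> 13 -> 9 -> 10 -> 11 -> 12 -> 8 -> 4 -> 3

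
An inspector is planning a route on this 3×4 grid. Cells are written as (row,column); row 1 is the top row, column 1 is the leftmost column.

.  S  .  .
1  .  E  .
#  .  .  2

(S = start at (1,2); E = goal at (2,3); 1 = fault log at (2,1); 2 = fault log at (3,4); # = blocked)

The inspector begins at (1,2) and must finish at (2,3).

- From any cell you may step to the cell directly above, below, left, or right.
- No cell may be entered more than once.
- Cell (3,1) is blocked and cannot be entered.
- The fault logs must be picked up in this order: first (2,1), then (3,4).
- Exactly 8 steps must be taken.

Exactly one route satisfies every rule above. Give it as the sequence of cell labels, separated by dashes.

(1,2) - (1,1) - (2,1) - (2,2) - (3,2) - (3,3) - (3,4) - (2,4) - (2,3)

The waypoints must appear in the order (2,1), (3,4), with no cell reused.
Route from (1,2): left to (1,1), down to (2,1), right to (2,2), down to (3,2), 2× right (reaching (3,4)), up to (2,4), left to (2,3) — 8 moves in all.
Check: order respected (1 at step 2, 2 at step 6); 8 moves as required.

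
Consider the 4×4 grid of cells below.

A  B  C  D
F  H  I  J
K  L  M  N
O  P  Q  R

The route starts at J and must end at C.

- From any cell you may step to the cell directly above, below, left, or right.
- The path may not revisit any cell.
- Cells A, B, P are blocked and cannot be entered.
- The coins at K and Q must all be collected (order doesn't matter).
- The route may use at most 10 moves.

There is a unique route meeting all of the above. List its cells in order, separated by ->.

The 10-move cap with required stops at K, Q leaves no slack for detours.
Route from J: 2× down (reaching R), left to Q, up to M, 2× left (reaching K), up to F, 2× right (reaching I), up to C — 10 moves in all.
Check: all required cells visited; 10 ≤ 10 moves.

J -> N -> R -> Q -> M -> L -> K -> F -> H -> I -> C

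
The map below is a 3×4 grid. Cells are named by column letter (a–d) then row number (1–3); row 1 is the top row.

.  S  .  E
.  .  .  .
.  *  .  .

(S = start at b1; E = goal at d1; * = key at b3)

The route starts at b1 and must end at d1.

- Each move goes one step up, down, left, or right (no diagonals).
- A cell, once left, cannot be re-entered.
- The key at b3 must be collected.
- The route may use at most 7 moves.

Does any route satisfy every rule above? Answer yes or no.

yes

One route that works: b1 → b2 → b3 → c3 → c2 → c1 → d1.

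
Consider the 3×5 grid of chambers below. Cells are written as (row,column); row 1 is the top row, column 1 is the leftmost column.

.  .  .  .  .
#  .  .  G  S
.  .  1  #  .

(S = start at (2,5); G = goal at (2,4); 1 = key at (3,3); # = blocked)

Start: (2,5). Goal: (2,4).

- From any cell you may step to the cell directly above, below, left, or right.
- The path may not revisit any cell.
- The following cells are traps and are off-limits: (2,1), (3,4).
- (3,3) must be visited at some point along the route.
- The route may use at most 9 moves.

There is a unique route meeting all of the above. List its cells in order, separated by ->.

(2,5) -> (1,5) -> (1,4) -> (1,3) -> (1,2) -> (2,2) -> (3,2) -> (3,3) -> (2,3) -> (2,4)

Any route must reach (3,3) and still end at (2,4) within 9 moves, so the order of the required stops is forced.
Route from (2,5): up 1 to (1,5), left 3 to (1,2), down 2 to (3,2), right 1 to (3,3), up 1 to (2,3), right 1 to (2,4) — 9 moves in all.
Check: all required cells visited; 9 ≤ 9 moves.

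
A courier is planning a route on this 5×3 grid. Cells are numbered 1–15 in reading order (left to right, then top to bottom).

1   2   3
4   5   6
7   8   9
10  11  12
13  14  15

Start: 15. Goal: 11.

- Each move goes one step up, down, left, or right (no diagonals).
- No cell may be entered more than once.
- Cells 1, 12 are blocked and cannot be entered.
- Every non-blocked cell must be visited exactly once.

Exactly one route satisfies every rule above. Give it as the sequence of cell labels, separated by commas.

15, 14, 13, 10, 7, 4, 5, 2, 3, 6, 9, 8, 11

Need to visit all 13 open cells exactly once, starting at 15 and ending at 11.
Route from 15: left 2 to 13, up 3 to 4, right 1 to 5, up 1 to 2, right 1 to 3, down 2 to 9, left 1 to 8, down 1 to 11 — 12 moves in all.
Check: all 13 open cells covered.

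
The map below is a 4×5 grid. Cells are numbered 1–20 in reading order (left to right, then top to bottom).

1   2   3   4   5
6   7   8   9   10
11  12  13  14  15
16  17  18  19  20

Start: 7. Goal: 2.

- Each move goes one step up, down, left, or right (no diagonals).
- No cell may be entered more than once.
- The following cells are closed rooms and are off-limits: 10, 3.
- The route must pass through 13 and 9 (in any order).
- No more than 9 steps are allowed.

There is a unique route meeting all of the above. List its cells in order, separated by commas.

Any route must reach 13 and 9 and still end at 2 within 9 moves, so the order of the required stops is forced.
Route from 7: right 2 to 9, down 1 to 14, left 3 to 11, up 2 to 1, right 1 to 2 — 9 moves in all.
Check: all required cells visited; 9 ≤ 9 moves.

7, 8, 9, 14, 13, 12, 11, 6, 1, 2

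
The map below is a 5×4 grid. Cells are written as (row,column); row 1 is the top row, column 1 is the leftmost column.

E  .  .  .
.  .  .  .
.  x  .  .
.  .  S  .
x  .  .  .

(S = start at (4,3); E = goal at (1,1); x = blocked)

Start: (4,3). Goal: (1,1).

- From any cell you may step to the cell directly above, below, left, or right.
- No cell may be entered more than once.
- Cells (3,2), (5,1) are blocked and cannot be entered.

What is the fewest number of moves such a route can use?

5

The Manhattan distance from (4,3) to (1,1) is |4−1| + |3−1| = 5, so at least 5 moves are needed.
A route of 5 moves achieves this: (4,3) → (3,3) → (2,3) → (1,3) → (1,2) → (1,1).
Since 5 matches the lower bound, it is optimal.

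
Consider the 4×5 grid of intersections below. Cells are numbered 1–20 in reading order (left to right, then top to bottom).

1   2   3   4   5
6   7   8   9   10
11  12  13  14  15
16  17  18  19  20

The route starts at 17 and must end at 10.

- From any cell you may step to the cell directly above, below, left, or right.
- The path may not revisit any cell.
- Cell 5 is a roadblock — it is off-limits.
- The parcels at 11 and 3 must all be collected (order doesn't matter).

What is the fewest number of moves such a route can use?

9

Any route passes through 11 and 3 in some order between 17 and 10. Summing Manhattan distances along each leg and taking the cheapest ordering (17 → 11 → 3 → 10) gives a lower bound of 2 + 4 + 3 = 9 moves.
A route of 9 moves achieves this: 17 → 12 → 11 → 6 → 1 → 2 → 3 → 8 → 9 → 10.
Since 9 matches the lower bound, it is optimal.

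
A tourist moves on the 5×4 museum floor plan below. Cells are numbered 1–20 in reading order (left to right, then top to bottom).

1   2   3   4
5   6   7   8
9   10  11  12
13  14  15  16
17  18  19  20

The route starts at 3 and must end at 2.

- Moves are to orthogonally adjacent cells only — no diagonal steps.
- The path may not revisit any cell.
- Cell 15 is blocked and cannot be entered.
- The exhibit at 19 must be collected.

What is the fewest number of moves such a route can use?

11

Any route passes through 19 somewhere between 3 and 2. Summing Manhattan distances along the two legs (3 → 19 → 2) gives a lower bound of 4 + 5 = 9 moves.
That bound ignores the blocked cells. Measuring each leg by the fewest moves that actually steer around them (3→19: 6; 19→2: 5) raises the lower bound to 11.
A route of 11 moves exists: 3 → 7 → 11 → 12 → 16 → 20 → 19 → 18 → 14 → 10 → 6 → 2.
Since 11 matches that lower bound, it is optimal.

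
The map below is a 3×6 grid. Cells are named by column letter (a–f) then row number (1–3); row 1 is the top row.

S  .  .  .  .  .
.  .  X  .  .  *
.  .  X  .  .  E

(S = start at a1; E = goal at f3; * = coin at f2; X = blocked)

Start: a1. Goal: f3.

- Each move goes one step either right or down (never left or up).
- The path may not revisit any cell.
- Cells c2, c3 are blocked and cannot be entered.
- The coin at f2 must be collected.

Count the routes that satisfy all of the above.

3

A right/down-only route from a1 to f3 makes exactly 2 down-moves and 5 right-moves in some order.
With no other constraints that would be C(7,2) = 21 routes.
Split at f2 and multiply the segment counts (each segment already excludes blocked cells): a1→f2: 3; f2→f3: 1; product = 3.
That gives 3 routes.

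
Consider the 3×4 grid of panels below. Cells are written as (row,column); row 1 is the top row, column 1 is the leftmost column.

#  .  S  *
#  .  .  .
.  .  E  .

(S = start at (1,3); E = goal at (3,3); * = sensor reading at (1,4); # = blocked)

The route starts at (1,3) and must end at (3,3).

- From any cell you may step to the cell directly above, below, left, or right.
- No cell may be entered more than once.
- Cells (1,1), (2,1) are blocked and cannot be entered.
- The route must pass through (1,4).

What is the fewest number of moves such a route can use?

4

Any route passes through (1,4) somewhere between (1,3) and (3,3). Summing Manhattan distances along the two legs ((1,3) → (1,4) → (3,3)) gives a lower bound of 1 + 3 = 4 moves.
A route of 4 moves achieves this: (1,3) → (1,4) → (2,4) → (3,4) → (3,3).
Since 4 matches the lower bound, it is optimal.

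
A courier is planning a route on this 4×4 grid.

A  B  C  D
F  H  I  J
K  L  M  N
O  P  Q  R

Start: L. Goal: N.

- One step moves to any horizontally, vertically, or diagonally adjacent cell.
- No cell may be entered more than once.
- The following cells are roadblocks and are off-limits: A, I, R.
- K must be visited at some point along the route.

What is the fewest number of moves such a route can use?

4

Any route passes through K somewhere between L and N. Summing Chebyshev distances along the two legs (L → K → N) gives a lower bound of 1 + 3 = 4 moves.
A route of 4 moves achieves this: L → K → H → M → N.
Since 4 matches the lower bound, it is optimal.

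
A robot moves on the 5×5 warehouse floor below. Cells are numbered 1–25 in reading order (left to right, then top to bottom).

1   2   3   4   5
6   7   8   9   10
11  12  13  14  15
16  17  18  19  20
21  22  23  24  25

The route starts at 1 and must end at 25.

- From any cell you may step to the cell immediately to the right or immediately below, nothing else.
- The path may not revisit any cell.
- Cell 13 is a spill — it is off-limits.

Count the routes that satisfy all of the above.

34

A right/down-only route from 1 to 25 makes exactly 4 down-moves and 4 right-moves in some order.
With no other constraints that would be C(8,4) = 70 routes.
Subtract routes through each blocked cell (inclusion–exclusion for overlaps): − through 13: 36 → 34.
That gives 34 routes.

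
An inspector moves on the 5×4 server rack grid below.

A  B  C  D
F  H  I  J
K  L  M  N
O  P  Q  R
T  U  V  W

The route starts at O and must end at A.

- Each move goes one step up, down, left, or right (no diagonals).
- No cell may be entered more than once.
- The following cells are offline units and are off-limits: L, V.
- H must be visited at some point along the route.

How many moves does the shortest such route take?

5

Any route passes through H somewhere between O and A. Summing Manhattan distances along the two legs (O → H → A) gives a lower bound of 3 + 2 = 5 moves.
A route of 5 moves achieves this: O → K → F → H → B → A.
Since 5 matches the lower bound, it is optimal.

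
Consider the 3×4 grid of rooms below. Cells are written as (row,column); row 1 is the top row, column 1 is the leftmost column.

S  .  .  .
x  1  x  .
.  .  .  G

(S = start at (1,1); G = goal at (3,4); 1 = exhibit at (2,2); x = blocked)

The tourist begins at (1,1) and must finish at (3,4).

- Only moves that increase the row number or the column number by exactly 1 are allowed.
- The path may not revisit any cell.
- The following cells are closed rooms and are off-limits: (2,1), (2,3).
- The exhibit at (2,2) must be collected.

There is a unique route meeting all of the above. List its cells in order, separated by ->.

Moves only go right or down, so the column and row indices never decrease.
Route from (1,1): right 1 to (1,2), down 2 to (3,2), right 2 to (3,4) — 5 moves in all.
Check: all required cells visited.

(1,1) -> (1,2) -> (2,2) -> (3,2) -> (3,3) -> (3,4)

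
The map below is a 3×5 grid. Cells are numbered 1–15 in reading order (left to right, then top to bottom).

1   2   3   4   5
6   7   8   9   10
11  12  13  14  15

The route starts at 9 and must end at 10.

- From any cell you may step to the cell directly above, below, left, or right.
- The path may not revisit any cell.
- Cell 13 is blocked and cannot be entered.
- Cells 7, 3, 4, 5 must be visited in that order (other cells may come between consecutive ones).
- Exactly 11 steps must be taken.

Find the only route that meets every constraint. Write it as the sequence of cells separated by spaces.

9 8 7 12 11 6 1 2 3 4 5 10

The waypoints must appear in the order 7, 3, 4, 5, with no cell reused.
Route from 9: 2× left (reaching 7), down to 12, left to 11, 2× up (reaching 1), 4× right (reaching 5), down to 10 — 11 moves in all.
Check: order respected (7 at step 2, 3 at step 8, 4 at step 9, 5 at step 10); 11 moves as required.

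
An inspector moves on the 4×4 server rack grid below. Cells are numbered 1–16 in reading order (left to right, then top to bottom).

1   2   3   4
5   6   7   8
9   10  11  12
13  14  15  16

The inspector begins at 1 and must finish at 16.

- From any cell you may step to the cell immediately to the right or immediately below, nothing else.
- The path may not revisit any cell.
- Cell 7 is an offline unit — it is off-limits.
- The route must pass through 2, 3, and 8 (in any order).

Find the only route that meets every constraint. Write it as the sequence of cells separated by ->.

1 -> 2 -> 3 -> 4 -> 8 -> 12 -> 16

Moves only go right or down, so the column and row indices never decrease.
Route from 1: right 3 to 4, down 3 to 16 — 6 moves in all.
Check: all required cells visited.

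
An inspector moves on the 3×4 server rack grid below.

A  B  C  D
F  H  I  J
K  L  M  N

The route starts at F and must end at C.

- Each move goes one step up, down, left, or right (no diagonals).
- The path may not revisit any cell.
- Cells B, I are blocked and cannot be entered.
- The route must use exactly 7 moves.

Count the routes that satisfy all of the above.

Need simple routes of exactly 7 moves from F to C (Manhattan distance 3, so 2 moves are spent on a detour and 2 undoing it).
Enumerating: F K L M N J D C | F H L M N J D C.
That gives 2 routes.

2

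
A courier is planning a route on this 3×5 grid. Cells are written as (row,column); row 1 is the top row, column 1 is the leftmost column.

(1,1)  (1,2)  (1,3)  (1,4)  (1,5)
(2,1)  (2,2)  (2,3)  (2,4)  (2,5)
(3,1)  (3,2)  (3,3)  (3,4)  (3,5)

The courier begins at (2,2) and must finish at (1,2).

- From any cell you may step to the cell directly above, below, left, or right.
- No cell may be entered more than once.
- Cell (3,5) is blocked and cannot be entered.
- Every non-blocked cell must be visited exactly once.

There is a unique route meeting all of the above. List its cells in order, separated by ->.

Need to visit all 14 open cells exactly once, starting at (2,2) and ending at (1,2).
Route from (2,2): right 1 to (2,3), up 1 to (1,3), right 2 to (1,5), down 1 to (2,5), left 1 to (2,4), down 1 to (3,4), left 3 to (3,1), up 2 to (1,1), right 1 to (1,2) — 13 moves in all.
Check: all 14 open cells covered.

(2,2) -> (2,3) -> (1,3) -> (1,4) -> (1,5) -> (2,5) -> (2,4) -> (3,4) -> (3,3) -> (3,2) -> (3,1) -> (2,1) -> (1,1) -> (1,2)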